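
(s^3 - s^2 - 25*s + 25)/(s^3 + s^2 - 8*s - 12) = (s^3 - s^2 - 25*s + 25)/(s^3 + s^2 - 8*s - 12)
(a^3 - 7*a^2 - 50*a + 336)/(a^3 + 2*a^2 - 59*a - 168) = (a - 6)/(a + 3)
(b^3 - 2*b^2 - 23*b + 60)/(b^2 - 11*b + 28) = (b^2 + 2*b - 15)/(b - 7)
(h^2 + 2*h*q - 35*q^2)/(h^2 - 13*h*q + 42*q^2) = (h^2 + 2*h*q - 35*q^2)/(h^2 - 13*h*q + 42*q^2)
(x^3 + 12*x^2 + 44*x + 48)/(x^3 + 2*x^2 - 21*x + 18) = (x^2 + 6*x + 8)/(x^2 - 4*x + 3)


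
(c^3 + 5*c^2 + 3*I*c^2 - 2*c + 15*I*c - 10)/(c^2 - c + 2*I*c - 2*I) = (c^2 + c*(5 + I) + 5*I)/(c - 1)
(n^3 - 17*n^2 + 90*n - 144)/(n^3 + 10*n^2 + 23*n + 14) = (n^3 - 17*n^2 + 90*n - 144)/(n^3 + 10*n^2 + 23*n + 14)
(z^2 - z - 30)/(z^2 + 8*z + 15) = (z - 6)/(z + 3)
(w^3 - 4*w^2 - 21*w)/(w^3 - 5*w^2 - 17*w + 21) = w/(w - 1)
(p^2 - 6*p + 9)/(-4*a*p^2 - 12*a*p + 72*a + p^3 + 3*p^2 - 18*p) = (p - 3)/(-4*a*p - 24*a + p^2 + 6*p)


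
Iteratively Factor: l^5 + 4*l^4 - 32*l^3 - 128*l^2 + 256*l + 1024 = (l - 4)*(l^4 + 8*l^3 - 128*l - 256) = (l - 4)*(l + 4)*(l^3 + 4*l^2 - 16*l - 64) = (l - 4)*(l + 4)^2*(l^2 - 16) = (l - 4)^2*(l + 4)^2*(l + 4)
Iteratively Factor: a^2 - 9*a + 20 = (a - 4)*(a - 5)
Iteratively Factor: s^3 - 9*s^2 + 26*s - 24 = (s - 4)*(s^2 - 5*s + 6) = (s - 4)*(s - 3)*(s - 2)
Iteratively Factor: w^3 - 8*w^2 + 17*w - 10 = (w - 1)*(w^2 - 7*w + 10) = (w - 5)*(w - 1)*(w - 2)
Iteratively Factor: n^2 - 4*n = (n - 4)*(n)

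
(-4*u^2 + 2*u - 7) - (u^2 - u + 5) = -5*u^2 + 3*u - 12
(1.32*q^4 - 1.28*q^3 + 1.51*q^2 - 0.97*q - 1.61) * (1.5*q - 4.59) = 1.98*q^5 - 7.9788*q^4 + 8.1402*q^3 - 8.3859*q^2 + 2.0373*q + 7.3899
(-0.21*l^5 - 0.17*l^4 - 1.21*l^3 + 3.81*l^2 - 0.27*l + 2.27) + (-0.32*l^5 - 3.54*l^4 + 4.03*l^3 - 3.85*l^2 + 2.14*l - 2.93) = -0.53*l^5 - 3.71*l^4 + 2.82*l^3 - 0.04*l^2 + 1.87*l - 0.66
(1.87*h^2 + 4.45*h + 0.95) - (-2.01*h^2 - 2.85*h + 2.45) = 3.88*h^2 + 7.3*h - 1.5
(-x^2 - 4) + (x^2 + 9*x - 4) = 9*x - 8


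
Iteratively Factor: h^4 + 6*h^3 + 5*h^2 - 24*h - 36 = (h + 3)*(h^3 + 3*h^2 - 4*h - 12) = (h - 2)*(h + 3)*(h^2 + 5*h + 6) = (h - 2)*(h + 2)*(h + 3)*(h + 3)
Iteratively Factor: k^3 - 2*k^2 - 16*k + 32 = (k - 2)*(k^2 - 16) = (k - 4)*(k - 2)*(k + 4)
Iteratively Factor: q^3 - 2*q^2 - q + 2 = (q + 1)*(q^2 - 3*q + 2) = (q - 2)*(q + 1)*(q - 1)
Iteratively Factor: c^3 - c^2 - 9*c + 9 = (c - 1)*(c^2 - 9) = (c - 3)*(c - 1)*(c + 3)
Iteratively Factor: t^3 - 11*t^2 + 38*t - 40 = (t - 2)*(t^2 - 9*t + 20) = (t - 5)*(t - 2)*(t - 4)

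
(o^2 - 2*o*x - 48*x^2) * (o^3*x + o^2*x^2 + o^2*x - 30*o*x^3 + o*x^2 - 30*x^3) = o^5*x - o^4*x^2 + o^4*x - 80*o^3*x^3 - o^3*x^2 + 12*o^2*x^4 - 80*o^2*x^3 + 1440*o*x^5 + 12*o*x^4 + 1440*x^5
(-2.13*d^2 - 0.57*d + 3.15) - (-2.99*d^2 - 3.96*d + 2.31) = 0.86*d^2 + 3.39*d + 0.84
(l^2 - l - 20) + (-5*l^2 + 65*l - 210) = -4*l^2 + 64*l - 230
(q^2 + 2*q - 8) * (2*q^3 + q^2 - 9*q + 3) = 2*q^5 + 5*q^4 - 23*q^3 - 23*q^2 + 78*q - 24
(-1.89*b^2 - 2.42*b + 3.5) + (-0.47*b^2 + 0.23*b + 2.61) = -2.36*b^2 - 2.19*b + 6.11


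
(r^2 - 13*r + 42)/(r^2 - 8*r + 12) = (r - 7)/(r - 2)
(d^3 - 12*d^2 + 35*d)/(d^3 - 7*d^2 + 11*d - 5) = d*(d - 7)/(d^2 - 2*d + 1)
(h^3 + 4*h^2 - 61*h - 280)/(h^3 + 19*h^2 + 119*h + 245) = (h - 8)/(h + 7)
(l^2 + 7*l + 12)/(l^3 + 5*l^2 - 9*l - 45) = (l + 4)/(l^2 + 2*l - 15)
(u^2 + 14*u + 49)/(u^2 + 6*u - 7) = (u + 7)/(u - 1)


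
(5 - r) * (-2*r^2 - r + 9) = 2*r^3 - 9*r^2 - 14*r + 45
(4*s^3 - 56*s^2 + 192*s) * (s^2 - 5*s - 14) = 4*s^5 - 76*s^4 + 416*s^3 - 176*s^2 - 2688*s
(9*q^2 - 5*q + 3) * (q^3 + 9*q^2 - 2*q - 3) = 9*q^5 + 76*q^4 - 60*q^3 + 10*q^2 + 9*q - 9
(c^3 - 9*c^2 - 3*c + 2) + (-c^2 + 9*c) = c^3 - 10*c^2 + 6*c + 2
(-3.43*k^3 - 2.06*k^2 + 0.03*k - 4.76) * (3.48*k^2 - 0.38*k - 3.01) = -11.9364*k^5 - 5.8654*k^4 + 11.2115*k^3 - 10.3756*k^2 + 1.7185*k + 14.3276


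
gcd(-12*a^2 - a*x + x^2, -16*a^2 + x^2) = -4*a + x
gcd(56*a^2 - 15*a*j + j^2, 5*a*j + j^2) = 1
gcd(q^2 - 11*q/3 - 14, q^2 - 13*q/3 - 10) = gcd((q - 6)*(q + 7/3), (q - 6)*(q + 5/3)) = q - 6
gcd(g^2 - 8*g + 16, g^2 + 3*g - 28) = g - 4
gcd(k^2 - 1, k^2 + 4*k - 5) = k - 1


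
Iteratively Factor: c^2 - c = (c - 1)*(c)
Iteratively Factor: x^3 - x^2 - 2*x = (x - 2)*(x^2 + x) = (x - 2)*(x + 1)*(x)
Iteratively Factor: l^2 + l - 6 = (l + 3)*(l - 2)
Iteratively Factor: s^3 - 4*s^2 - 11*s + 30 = (s - 2)*(s^2 - 2*s - 15) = (s - 2)*(s + 3)*(s - 5)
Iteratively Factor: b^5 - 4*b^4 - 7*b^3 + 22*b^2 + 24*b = (b)*(b^4 - 4*b^3 - 7*b^2 + 22*b + 24) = b*(b + 2)*(b^3 - 6*b^2 + 5*b + 12) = b*(b + 1)*(b + 2)*(b^2 - 7*b + 12) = b*(b - 3)*(b + 1)*(b + 2)*(b - 4)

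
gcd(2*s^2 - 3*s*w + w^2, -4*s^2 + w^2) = 2*s - w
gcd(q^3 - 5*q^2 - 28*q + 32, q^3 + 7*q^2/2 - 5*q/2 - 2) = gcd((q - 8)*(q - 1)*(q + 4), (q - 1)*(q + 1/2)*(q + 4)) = q^2 + 3*q - 4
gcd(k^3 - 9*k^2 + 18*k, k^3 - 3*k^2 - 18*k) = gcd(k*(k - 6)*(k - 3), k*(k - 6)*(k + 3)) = k^2 - 6*k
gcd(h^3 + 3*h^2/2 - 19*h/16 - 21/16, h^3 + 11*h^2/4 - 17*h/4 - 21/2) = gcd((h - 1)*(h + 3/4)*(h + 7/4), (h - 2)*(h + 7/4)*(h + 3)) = h + 7/4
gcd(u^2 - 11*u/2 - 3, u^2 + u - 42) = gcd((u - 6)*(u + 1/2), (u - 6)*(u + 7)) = u - 6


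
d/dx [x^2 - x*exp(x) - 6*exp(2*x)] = -x*exp(x) + 2*x - 12*exp(2*x) - exp(x)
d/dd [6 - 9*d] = -9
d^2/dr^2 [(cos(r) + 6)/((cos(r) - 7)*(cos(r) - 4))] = (-35*(1 - cos(r)^2)^2 - cos(r)^5 + 368*cos(r)^3 - 396*cos(r)^2 - 3196*cos(r) + 1767)/((cos(r) - 7)^3*(cos(r) - 4)^3)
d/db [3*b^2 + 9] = 6*b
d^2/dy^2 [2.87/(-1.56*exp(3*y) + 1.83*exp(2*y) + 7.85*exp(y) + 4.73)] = (2.87*(-9.36*exp(2*y) + 7.32*exp(y) + 15.7)*(-4.68*exp(2*y) + 3.66*exp(y) + 7.85)*exp(y) + (40.2948*exp(2*y) - 21.0084*exp(y) - 22.5295)*(-1.56*exp(3*y) + 1.83*exp(2*y) + 7.85*exp(y) + 4.73))*exp(y)/(-1.56*exp(3*y) + 1.83*exp(2*y) + 7.85*exp(y) + 4.73)^3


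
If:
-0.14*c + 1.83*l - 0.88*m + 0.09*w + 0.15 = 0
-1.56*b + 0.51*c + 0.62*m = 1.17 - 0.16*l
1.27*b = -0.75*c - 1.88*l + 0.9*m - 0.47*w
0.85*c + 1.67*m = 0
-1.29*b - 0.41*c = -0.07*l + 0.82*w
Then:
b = -0.67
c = 0.87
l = -0.26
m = -0.44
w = 0.59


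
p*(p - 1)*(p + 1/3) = p^3 - 2*p^2/3 - p/3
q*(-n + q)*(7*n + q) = -7*n^2*q + 6*n*q^2 + q^3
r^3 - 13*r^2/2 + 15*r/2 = r*(r - 5)*(r - 3/2)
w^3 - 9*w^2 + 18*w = w*(w - 6)*(w - 3)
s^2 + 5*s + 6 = (s + 2)*(s + 3)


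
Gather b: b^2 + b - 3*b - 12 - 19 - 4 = b^2 - 2*b - 35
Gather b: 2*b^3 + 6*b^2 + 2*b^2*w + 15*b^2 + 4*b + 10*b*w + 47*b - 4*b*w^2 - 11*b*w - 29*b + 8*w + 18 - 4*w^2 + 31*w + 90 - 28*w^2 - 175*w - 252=2*b^3 + b^2*(2*w + 21) + b*(-4*w^2 - w + 22) - 32*w^2 - 136*w - 144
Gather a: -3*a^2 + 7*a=-3*a^2 + 7*a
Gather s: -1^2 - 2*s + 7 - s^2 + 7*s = -s^2 + 5*s + 6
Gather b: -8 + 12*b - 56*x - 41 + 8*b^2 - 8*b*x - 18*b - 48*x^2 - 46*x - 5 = 8*b^2 + b*(-8*x - 6) - 48*x^2 - 102*x - 54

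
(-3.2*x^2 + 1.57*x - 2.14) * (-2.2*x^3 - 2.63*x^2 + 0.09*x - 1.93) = 7.04*x^5 + 4.962*x^4 + 0.290900000000001*x^3 + 11.9455*x^2 - 3.2227*x + 4.1302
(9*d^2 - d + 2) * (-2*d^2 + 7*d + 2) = -18*d^4 + 65*d^3 + 7*d^2 + 12*d + 4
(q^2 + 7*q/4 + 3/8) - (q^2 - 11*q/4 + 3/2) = 9*q/2 - 9/8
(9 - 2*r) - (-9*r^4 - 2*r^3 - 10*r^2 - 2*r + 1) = 9*r^4 + 2*r^3 + 10*r^2 + 8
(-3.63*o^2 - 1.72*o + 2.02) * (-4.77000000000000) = 17.3151*o^2 + 8.2044*o - 9.6354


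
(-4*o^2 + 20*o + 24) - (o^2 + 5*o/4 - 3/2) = -5*o^2 + 75*o/4 + 51/2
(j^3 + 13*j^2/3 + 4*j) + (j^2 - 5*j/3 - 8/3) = j^3 + 16*j^2/3 + 7*j/3 - 8/3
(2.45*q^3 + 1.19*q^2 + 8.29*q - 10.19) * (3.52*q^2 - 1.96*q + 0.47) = 8.624*q^5 - 0.613200000000001*q^4 + 27.9999*q^3 - 51.5579*q^2 + 23.8687*q - 4.7893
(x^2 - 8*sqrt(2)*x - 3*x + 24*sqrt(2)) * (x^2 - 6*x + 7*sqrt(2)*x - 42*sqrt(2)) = x^4 - 9*x^3 - sqrt(2)*x^3 - 94*x^2 + 9*sqrt(2)*x^2 - 18*sqrt(2)*x + 1008*x - 2016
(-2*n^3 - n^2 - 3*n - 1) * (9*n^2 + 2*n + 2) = -18*n^5 - 13*n^4 - 33*n^3 - 17*n^2 - 8*n - 2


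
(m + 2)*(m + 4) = m^2 + 6*m + 8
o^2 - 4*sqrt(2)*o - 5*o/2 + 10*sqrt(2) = (o - 5/2)*(o - 4*sqrt(2))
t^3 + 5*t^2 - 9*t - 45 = (t - 3)*(t + 3)*(t + 5)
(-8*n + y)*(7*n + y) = -56*n^2 - n*y + y^2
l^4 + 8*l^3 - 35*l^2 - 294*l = l*(l - 6)*(l + 7)^2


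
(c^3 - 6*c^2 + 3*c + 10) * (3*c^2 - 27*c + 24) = 3*c^5 - 45*c^4 + 195*c^3 - 195*c^2 - 198*c + 240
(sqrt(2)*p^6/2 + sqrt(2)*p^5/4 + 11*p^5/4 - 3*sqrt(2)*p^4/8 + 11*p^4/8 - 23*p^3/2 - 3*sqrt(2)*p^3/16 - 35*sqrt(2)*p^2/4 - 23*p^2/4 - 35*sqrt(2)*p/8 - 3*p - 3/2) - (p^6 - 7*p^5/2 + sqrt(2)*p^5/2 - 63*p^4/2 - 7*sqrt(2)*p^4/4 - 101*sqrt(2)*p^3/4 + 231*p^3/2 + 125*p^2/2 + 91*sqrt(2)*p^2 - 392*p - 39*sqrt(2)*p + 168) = -p^6 + sqrt(2)*p^6/2 - sqrt(2)*p^5/4 + 25*p^5/4 + 11*sqrt(2)*p^4/8 + 263*p^4/8 - 127*p^3 + 401*sqrt(2)*p^3/16 - 399*sqrt(2)*p^2/4 - 273*p^2/4 + 277*sqrt(2)*p/8 + 389*p - 339/2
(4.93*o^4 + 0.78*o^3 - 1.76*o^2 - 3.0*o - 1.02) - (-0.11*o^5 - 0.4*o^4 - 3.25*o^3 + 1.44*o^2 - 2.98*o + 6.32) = 0.11*o^5 + 5.33*o^4 + 4.03*o^3 - 3.2*o^2 - 0.02*o - 7.34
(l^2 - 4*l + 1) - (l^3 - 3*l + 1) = -l^3 + l^2 - l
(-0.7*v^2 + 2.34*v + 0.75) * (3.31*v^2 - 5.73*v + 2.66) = -2.317*v^4 + 11.7564*v^3 - 12.7877*v^2 + 1.9269*v + 1.995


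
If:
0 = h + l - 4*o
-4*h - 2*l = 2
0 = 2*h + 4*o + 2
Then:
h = -1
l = 1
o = 0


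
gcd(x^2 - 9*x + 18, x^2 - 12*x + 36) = x - 6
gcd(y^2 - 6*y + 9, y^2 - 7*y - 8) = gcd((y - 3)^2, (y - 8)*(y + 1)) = 1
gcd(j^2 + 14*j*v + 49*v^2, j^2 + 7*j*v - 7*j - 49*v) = j + 7*v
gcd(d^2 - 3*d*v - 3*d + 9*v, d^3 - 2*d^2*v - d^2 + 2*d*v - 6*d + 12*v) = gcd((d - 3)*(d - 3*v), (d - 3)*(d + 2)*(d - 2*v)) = d - 3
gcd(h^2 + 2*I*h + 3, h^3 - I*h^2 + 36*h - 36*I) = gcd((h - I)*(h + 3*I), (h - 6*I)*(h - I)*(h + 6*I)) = h - I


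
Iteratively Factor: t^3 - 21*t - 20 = (t - 5)*(t^2 + 5*t + 4) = (t - 5)*(t + 4)*(t + 1)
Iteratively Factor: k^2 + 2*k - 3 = (k - 1)*(k + 3)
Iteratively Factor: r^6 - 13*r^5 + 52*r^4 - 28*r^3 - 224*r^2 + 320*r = (r - 4)*(r^5 - 9*r^4 + 16*r^3 + 36*r^2 - 80*r) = (r - 4)^2*(r^4 - 5*r^3 - 4*r^2 + 20*r) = (r - 5)*(r - 4)^2*(r^3 - 4*r) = (r - 5)*(r - 4)^2*(r + 2)*(r^2 - 2*r) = r*(r - 5)*(r - 4)^2*(r + 2)*(r - 2)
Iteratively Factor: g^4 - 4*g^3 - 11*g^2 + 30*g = (g + 3)*(g^3 - 7*g^2 + 10*g) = g*(g + 3)*(g^2 - 7*g + 10) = g*(g - 5)*(g + 3)*(g - 2)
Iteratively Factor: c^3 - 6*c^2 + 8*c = (c)*(c^2 - 6*c + 8) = c*(c - 4)*(c - 2)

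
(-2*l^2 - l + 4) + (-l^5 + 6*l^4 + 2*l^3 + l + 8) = -l^5 + 6*l^4 + 2*l^3 - 2*l^2 + 12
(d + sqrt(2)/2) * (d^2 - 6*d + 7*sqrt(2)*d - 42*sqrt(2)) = d^3 - 6*d^2 + 15*sqrt(2)*d^2/2 - 45*sqrt(2)*d + 7*d - 42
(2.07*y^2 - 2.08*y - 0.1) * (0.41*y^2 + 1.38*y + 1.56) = 0.8487*y^4 + 2.0038*y^3 + 0.3178*y^2 - 3.3828*y - 0.156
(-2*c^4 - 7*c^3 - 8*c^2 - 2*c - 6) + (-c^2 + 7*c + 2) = -2*c^4 - 7*c^3 - 9*c^2 + 5*c - 4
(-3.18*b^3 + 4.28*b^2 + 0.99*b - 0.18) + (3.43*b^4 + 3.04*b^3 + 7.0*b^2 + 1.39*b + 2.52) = 3.43*b^4 - 0.14*b^3 + 11.28*b^2 + 2.38*b + 2.34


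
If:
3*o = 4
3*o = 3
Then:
No Solution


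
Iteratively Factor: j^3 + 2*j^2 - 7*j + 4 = (j - 1)*(j^2 + 3*j - 4) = (j - 1)^2*(j + 4)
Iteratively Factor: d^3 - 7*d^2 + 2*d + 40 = (d + 2)*(d^2 - 9*d + 20) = (d - 5)*(d + 2)*(d - 4)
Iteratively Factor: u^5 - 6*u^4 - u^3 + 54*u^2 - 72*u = (u - 3)*(u^4 - 3*u^3 - 10*u^2 + 24*u) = (u - 4)*(u - 3)*(u^3 + u^2 - 6*u) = (u - 4)*(u - 3)*(u + 3)*(u^2 - 2*u) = u*(u - 4)*(u - 3)*(u + 3)*(u - 2)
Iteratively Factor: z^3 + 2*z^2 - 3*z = (z + 3)*(z^2 - z) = (z - 1)*(z + 3)*(z)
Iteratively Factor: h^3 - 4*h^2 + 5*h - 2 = (h - 1)*(h^2 - 3*h + 2) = (h - 2)*(h - 1)*(h - 1)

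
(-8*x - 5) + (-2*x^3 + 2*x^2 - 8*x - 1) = -2*x^3 + 2*x^2 - 16*x - 6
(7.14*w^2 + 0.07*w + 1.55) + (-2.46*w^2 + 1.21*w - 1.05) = 4.68*w^2 + 1.28*w + 0.5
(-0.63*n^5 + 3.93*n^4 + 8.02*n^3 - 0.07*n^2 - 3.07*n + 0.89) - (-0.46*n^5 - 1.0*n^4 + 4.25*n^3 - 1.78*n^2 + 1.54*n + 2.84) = -0.17*n^5 + 4.93*n^4 + 3.77*n^3 + 1.71*n^2 - 4.61*n - 1.95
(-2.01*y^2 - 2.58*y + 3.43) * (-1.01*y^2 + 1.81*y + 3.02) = 2.0301*y^4 - 1.0323*y^3 - 14.2043*y^2 - 1.5833*y + 10.3586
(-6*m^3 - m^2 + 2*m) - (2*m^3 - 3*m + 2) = -8*m^3 - m^2 + 5*m - 2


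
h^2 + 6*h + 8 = (h + 2)*(h + 4)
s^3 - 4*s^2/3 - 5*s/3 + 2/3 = (s - 2)*(s - 1/3)*(s + 1)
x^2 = x^2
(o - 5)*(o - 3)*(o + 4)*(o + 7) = o^4 + 3*o^3 - 45*o^2 - 59*o + 420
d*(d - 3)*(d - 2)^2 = d^4 - 7*d^3 + 16*d^2 - 12*d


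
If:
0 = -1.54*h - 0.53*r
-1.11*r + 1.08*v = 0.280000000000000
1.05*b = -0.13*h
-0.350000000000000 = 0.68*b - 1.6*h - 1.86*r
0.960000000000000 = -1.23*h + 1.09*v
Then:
No Solution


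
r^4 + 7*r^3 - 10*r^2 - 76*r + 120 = (r - 2)^2*(r + 5)*(r + 6)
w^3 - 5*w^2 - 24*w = w*(w - 8)*(w + 3)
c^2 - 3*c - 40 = (c - 8)*(c + 5)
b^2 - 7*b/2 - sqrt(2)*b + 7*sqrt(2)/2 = (b - 7/2)*(b - sqrt(2))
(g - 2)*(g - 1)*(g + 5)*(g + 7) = g^4 + 9*g^3 + g^2 - 81*g + 70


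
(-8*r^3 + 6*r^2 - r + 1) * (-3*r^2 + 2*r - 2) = 24*r^5 - 34*r^4 + 31*r^3 - 17*r^2 + 4*r - 2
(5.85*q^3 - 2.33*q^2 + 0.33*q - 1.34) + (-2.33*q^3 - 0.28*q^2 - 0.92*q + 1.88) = 3.52*q^3 - 2.61*q^2 - 0.59*q + 0.54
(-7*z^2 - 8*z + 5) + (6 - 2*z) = -7*z^2 - 10*z + 11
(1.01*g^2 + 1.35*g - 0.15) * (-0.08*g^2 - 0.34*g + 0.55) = -0.0808*g^4 - 0.4514*g^3 + 0.1085*g^2 + 0.7935*g - 0.0825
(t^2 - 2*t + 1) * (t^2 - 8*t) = t^4 - 10*t^3 + 17*t^2 - 8*t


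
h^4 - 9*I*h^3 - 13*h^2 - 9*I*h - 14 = (h - 7*I)*(h - 2*I)*(h - I)*(h + I)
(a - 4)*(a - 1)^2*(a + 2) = a^4 - 4*a^3 - 3*a^2 + 14*a - 8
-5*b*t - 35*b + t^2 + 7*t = (-5*b + t)*(t + 7)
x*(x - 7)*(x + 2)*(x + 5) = x^4 - 39*x^2 - 70*x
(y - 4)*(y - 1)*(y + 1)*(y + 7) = y^4 + 3*y^3 - 29*y^2 - 3*y + 28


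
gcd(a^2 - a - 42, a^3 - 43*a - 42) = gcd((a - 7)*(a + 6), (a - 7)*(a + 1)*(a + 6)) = a^2 - a - 42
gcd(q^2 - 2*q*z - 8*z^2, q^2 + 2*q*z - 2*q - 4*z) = q + 2*z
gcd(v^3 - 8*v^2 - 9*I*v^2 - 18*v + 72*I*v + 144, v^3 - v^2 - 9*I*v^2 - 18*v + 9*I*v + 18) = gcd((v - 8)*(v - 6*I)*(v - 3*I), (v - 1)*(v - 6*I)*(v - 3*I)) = v^2 - 9*I*v - 18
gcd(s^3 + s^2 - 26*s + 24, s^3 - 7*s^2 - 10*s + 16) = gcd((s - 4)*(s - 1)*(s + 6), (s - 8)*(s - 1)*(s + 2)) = s - 1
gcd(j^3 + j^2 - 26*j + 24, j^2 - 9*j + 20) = j - 4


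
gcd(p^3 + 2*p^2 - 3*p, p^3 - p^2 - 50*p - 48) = 1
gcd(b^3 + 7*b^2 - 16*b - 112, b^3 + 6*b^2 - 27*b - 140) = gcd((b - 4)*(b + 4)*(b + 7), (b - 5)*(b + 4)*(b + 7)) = b^2 + 11*b + 28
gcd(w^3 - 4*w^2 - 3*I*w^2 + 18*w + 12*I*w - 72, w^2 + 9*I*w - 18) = w + 3*I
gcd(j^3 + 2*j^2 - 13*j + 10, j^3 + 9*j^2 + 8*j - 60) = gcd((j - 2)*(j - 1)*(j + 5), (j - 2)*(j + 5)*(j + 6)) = j^2 + 3*j - 10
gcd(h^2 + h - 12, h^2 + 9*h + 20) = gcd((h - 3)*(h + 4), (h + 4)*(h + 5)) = h + 4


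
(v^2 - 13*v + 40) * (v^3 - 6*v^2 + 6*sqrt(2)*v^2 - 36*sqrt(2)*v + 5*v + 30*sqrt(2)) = v^5 - 19*v^4 + 6*sqrt(2)*v^4 - 114*sqrt(2)*v^3 + 123*v^3 - 305*v^2 + 738*sqrt(2)*v^2 - 1830*sqrt(2)*v + 200*v + 1200*sqrt(2)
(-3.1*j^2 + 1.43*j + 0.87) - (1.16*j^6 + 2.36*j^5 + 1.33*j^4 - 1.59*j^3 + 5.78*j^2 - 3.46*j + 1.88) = -1.16*j^6 - 2.36*j^5 - 1.33*j^4 + 1.59*j^3 - 8.88*j^2 + 4.89*j - 1.01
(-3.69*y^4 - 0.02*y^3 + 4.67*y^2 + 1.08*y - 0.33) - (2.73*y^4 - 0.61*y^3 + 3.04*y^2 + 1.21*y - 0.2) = -6.42*y^4 + 0.59*y^3 + 1.63*y^2 - 0.13*y - 0.13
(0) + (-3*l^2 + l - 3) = -3*l^2 + l - 3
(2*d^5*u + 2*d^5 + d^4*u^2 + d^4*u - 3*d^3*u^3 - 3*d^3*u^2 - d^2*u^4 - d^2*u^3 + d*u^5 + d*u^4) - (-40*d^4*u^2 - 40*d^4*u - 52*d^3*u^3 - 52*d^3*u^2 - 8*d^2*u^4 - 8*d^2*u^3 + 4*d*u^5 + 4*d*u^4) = 2*d^5*u + 2*d^5 + 41*d^4*u^2 + 41*d^4*u + 49*d^3*u^3 + 49*d^3*u^2 + 7*d^2*u^4 + 7*d^2*u^3 - 3*d*u^5 - 3*d*u^4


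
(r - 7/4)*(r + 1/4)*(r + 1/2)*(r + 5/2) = r^4 + 3*r^3/2 - 59*r^2/16 - 51*r/16 - 35/64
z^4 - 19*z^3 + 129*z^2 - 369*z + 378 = (z - 7)*(z - 6)*(z - 3)^2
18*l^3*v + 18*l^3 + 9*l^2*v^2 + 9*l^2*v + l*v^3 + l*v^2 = (3*l + v)*(6*l + v)*(l*v + l)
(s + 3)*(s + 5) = s^2 + 8*s + 15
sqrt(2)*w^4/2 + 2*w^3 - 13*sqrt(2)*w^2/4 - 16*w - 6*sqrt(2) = (w - 2*sqrt(2))*(w + 3*sqrt(2)/2)*(w + 2*sqrt(2))*(sqrt(2)*w/2 + 1/2)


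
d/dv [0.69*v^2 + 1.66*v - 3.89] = 1.38*v + 1.66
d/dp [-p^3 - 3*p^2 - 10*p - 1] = -3*p^2 - 6*p - 10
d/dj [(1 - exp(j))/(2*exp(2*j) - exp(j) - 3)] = (-(1 - exp(j))*(4*exp(j) - 1) - 2*exp(2*j) + exp(j) + 3)*exp(j)/(-2*exp(2*j) + exp(j) + 3)^2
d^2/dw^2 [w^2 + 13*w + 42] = 2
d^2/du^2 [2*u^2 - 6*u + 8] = 4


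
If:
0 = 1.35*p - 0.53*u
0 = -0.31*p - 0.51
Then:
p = -1.65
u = -4.19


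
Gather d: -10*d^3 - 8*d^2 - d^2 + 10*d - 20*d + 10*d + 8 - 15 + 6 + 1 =-10*d^3 - 9*d^2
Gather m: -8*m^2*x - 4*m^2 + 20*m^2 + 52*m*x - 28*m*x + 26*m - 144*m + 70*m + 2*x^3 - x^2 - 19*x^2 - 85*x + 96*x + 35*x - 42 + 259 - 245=m^2*(16 - 8*x) + m*(24*x - 48) + 2*x^3 - 20*x^2 + 46*x - 28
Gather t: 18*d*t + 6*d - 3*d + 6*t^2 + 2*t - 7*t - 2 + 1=3*d + 6*t^2 + t*(18*d - 5) - 1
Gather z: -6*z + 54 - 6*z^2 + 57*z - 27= -6*z^2 + 51*z + 27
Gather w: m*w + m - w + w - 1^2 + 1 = m*w + m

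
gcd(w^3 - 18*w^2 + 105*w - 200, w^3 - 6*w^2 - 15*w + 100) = w^2 - 10*w + 25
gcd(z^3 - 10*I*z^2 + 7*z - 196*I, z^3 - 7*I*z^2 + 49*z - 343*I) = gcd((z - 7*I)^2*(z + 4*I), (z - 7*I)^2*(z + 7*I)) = z^2 - 14*I*z - 49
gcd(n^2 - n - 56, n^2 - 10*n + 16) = n - 8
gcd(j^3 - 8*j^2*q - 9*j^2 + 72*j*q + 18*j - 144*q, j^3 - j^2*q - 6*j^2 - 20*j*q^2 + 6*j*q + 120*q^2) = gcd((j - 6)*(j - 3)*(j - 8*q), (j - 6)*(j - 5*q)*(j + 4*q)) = j - 6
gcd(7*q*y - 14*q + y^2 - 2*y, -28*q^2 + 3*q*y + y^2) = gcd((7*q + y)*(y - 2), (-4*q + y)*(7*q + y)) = 7*q + y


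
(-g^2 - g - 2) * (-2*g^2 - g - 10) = 2*g^4 + 3*g^3 + 15*g^2 + 12*g + 20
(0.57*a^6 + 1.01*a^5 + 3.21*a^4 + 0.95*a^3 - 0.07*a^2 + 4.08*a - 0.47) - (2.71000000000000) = 0.57*a^6 + 1.01*a^5 + 3.21*a^4 + 0.95*a^3 - 0.07*a^2 + 4.08*a - 3.18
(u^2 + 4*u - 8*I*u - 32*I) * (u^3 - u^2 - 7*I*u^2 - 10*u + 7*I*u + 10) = u^5 + 3*u^4 - 15*I*u^4 - 70*u^3 - 45*I*u^3 - 198*u^2 + 140*I*u^2 + 264*u + 240*I*u - 320*I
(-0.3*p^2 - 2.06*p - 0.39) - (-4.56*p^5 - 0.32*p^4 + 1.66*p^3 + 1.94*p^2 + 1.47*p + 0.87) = 4.56*p^5 + 0.32*p^4 - 1.66*p^3 - 2.24*p^2 - 3.53*p - 1.26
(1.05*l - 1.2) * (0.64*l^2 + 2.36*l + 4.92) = 0.672*l^3 + 1.71*l^2 + 2.334*l - 5.904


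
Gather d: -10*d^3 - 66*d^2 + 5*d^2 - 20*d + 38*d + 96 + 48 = -10*d^3 - 61*d^2 + 18*d + 144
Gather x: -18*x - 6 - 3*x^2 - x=-3*x^2 - 19*x - 6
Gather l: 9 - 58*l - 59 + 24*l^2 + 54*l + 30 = 24*l^2 - 4*l - 20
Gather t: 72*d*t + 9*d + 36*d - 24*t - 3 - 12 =45*d + t*(72*d - 24) - 15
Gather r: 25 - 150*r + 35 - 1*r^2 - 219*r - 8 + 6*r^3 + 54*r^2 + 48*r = 6*r^3 + 53*r^2 - 321*r + 52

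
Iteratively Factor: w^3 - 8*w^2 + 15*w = (w - 3)*(w^2 - 5*w) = (w - 5)*(w - 3)*(w)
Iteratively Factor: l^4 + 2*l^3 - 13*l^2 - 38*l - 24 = (l + 2)*(l^3 - 13*l - 12) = (l - 4)*(l + 2)*(l^2 + 4*l + 3) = (l - 4)*(l + 2)*(l + 3)*(l + 1)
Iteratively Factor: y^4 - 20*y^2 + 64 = (y + 2)*(y^3 - 2*y^2 - 16*y + 32) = (y + 2)*(y + 4)*(y^2 - 6*y + 8) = (y - 4)*(y + 2)*(y + 4)*(y - 2)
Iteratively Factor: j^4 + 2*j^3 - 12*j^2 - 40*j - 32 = (j + 2)*(j^3 - 12*j - 16) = (j - 4)*(j + 2)*(j^2 + 4*j + 4) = (j - 4)*(j + 2)^2*(j + 2)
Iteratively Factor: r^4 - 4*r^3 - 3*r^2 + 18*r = (r - 3)*(r^3 - r^2 - 6*r) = (r - 3)*(r + 2)*(r^2 - 3*r) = r*(r - 3)*(r + 2)*(r - 3)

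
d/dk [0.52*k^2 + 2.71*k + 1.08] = 1.04*k + 2.71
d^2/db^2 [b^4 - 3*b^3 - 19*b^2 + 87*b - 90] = 12*b^2 - 18*b - 38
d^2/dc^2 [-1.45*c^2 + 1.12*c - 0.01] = -2.90000000000000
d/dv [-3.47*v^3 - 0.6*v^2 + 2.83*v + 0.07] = -10.41*v^2 - 1.2*v + 2.83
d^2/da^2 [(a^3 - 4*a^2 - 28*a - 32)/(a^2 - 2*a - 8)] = -48/(a^3 - 12*a^2 + 48*a - 64)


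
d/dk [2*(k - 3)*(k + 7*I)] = 4*k - 6 + 14*I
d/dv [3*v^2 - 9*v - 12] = 6*v - 9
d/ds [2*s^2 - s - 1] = 4*s - 1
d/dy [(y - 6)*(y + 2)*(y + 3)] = 3*y^2 - 2*y - 24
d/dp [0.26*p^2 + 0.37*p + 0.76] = 0.52*p + 0.37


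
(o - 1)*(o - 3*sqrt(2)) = o^2 - 3*sqrt(2)*o - o + 3*sqrt(2)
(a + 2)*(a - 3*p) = a^2 - 3*a*p + 2*a - 6*p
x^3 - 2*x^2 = x^2*(x - 2)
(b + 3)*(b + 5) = b^2 + 8*b + 15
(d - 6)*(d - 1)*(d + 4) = d^3 - 3*d^2 - 22*d + 24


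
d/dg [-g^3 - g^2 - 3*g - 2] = -3*g^2 - 2*g - 3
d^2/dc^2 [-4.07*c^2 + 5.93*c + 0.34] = -8.14000000000000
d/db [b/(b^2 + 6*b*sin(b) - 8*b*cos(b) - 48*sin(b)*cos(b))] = (-8*b^2*sin(b) - 6*b^2*cos(b) - b^2 + 48*b*cos(2*b) - 24*sin(2*b))/((b + 6*sin(b))^2*(b - 8*cos(b))^2)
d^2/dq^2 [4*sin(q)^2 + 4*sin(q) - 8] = -4*sin(q) + 8*cos(2*q)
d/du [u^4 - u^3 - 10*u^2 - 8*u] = 4*u^3 - 3*u^2 - 20*u - 8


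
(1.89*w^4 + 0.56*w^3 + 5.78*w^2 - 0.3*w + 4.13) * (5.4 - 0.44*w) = -0.8316*w^5 + 9.9596*w^4 + 0.4808*w^3 + 31.344*w^2 - 3.4372*w + 22.302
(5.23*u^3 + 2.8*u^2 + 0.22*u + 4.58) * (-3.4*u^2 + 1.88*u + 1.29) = -17.782*u^5 + 0.3124*u^4 + 11.2627*u^3 - 11.5464*u^2 + 8.8942*u + 5.9082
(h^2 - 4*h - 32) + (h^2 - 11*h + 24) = 2*h^2 - 15*h - 8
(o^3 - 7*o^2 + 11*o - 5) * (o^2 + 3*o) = o^5 - 4*o^4 - 10*o^3 + 28*o^2 - 15*o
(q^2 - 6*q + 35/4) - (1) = q^2 - 6*q + 31/4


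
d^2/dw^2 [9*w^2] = 18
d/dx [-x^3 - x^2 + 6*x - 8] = -3*x^2 - 2*x + 6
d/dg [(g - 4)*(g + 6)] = 2*g + 2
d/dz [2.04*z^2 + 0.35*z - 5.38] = 4.08*z + 0.35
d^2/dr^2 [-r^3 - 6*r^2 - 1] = -6*r - 12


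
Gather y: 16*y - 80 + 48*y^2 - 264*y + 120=48*y^2 - 248*y + 40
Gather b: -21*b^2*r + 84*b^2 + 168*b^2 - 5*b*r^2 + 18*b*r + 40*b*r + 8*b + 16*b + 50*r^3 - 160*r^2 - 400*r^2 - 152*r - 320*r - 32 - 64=b^2*(252 - 21*r) + b*(-5*r^2 + 58*r + 24) + 50*r^3 - 560*r^2 - 472*r - 96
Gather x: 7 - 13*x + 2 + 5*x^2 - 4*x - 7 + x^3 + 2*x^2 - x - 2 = x^3 + 7*x^2 - 18*x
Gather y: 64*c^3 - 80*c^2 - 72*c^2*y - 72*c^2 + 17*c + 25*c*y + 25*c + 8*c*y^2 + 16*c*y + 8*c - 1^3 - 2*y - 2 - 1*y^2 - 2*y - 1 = 64*c^3 - 152*c^2 + 50*c + y^2*(8*c - 1) + y*(-72*c^2 + 41*c - 4) - 4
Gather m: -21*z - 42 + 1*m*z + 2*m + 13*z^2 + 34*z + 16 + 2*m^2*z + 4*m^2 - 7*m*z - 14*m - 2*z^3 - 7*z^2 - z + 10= m^2*(2*z + 4) + m*(-6*z - 12) - 2*z^3 + 6*z^2 + 12*z - 16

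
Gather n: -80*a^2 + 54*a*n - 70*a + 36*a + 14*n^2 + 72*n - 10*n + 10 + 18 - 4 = -80*a^2 - 34*a + 14*n^2 + n*(54*a + 62) + 24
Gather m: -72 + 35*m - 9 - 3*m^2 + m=-3*m^2 + 36*m - 81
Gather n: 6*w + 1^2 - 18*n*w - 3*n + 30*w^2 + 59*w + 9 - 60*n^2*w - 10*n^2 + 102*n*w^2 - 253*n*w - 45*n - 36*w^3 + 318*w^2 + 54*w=n^2*(-60*w - 10) + n*(102*w^2 - 271*w - 48) - 36*w^3 + 348*w^2 + 119*w + 10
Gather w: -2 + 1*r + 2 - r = 0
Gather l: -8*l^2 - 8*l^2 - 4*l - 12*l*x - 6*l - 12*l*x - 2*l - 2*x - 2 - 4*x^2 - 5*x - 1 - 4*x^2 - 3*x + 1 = -16*l^2 + l*(-24*x - 12) - 8*x^2 - 10*x - 2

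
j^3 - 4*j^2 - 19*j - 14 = (j - 7)*(j + 1)*(j + 2)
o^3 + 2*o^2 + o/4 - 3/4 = (o - 1/2)*(o + 1)*(o + 3/2)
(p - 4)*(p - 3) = p^2 - 7*p + 12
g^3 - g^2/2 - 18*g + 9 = (g - 1/2)*(g - 3*sqrt(2))*(g + 3*sqrt(2))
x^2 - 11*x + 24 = (x - 8)*(x - 3)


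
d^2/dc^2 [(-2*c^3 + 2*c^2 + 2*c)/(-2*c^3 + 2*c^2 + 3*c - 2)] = 4*(6*c^5 - 30*c^4 + 37*c^3 - 6*c^2 - 10)/(8*c^9 - 24*c^8 - 12*c^7 + 88*c^6 - 30*c^5 - 102*c^4 + 69*c^3 + 30*c^2 - 36*c + 8)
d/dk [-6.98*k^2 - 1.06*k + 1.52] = -13.96*k - 1.06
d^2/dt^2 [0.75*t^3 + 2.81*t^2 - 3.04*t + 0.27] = 4.5*t + 5.62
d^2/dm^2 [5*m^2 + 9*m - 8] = 10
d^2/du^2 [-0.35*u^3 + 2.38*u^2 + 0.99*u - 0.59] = 4.76 - 2.1*u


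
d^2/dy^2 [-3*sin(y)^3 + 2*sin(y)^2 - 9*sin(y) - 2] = 27*sin(y)^3 - 8*sin(y)^2 - 9*sin(y) + 4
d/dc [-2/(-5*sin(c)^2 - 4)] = -40*sin(2*c)/(5*cos(2*c) - 13)^2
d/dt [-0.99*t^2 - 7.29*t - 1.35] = -1.98*t - 7.29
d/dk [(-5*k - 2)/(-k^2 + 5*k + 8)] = (5*k^2 - 25*k - (2*k - 5)*(5*k + 2) - 40)/(-k^2 + 5*k + 8)^2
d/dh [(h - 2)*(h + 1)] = 2*h - 1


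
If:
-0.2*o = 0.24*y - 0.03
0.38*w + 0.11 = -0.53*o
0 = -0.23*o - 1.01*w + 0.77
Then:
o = -0.90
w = 0.97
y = 0.88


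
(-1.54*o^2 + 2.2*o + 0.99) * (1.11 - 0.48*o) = 0.7392*o^3 - 2.7654*o^2 + 1.9668*o + 1.0989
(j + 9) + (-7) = j + 2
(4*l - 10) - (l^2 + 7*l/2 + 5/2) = -l^2 + l/2 - 25/2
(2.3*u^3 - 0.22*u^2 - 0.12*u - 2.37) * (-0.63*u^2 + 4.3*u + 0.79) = -1.449*u^5 + 10.0286*u^4 + 0.9466*u^3 + 0.8033*u^2 - 10.2858*u - 1.8723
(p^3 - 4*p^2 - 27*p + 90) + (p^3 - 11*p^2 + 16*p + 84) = 2*p^3 - 15*p^2 - 11*p + 174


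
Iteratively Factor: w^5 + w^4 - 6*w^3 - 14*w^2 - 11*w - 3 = (w + 1)*(w^4 - 6*w^2 - 8*w - 3) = (w + 1)^2*(w^3 - w^2 - 5*w - 3) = (w + 1)^3*(w^2 - 2*w - 3) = (w - 3)*(w + 1)^3*(w + 1)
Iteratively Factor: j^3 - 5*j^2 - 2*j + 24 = (j + 2)*(j^2 - 7*j + 12) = (j - 4)*(j + 2)*(j - 3)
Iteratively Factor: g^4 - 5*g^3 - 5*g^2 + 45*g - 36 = (g - 4)*(g^3 - g^2 - 9*g + 9) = (g - 4)*(g + 3)*(g^2 - 4*g + 3) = (g - 4)*(g - 1)*(g + 3)*(g - 3)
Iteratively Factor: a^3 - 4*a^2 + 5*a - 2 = (a - 1)*(a^2 - 3*a + 2) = (a - 1)^2*(a - 2)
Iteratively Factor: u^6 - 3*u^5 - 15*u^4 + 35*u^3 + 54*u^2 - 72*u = (u + 3)*(u^5 - 6*u^4 + 3*u^3 + 26*u^2 - 24*u) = (u - 1)*(u + 3)*(u^4 - 5*u^3 - 2*u^2 + 24*u) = u*(u - 1)*(u + 3)*(u^3 - 5*u^2 - 2*u + 24) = u*(u - 3)*(u - 1)*(u + 3)*(u^2 - 2*u - 8) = u*(u - 3)*(u - 1)*(u + 2)*(u + 3)*(u - 4)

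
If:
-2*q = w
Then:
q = -w/2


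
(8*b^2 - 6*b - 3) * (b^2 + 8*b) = 8*b^4 + 58*b^3 - 51*b^2 - 24*b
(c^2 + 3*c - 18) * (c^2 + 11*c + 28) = c^4 + 14*c^3 + 43*c^2 - 114*c - 504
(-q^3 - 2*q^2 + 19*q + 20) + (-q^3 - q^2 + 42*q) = -2*q^3 - 3*q^2 + 61*q + 20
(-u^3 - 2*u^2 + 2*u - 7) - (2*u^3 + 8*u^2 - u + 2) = -3*u^3 - 10*u^2 + 3*u - 9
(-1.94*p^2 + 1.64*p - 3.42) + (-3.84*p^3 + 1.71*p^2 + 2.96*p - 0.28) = -3.84*p^3 - 0.23*p^2 + 4.6*p - 3.7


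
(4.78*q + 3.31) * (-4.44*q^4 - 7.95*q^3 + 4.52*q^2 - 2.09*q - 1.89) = -21.2232*q^5 - 52.6974*q^4 - 4.7089*q^3 + 4.971*q^2 - 15.9521*q - 6.2559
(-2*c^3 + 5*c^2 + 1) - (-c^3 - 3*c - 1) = -c^3 + 5*c^2 + 3*c + 2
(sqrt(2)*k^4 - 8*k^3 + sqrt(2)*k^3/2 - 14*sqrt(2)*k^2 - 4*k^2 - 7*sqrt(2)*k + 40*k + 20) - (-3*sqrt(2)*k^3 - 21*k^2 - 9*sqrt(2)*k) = sqrt(2)*k^4 - 8*k^3 + 7*sqrt(2)*k^3/2 - 14*sqrt(2)*k^2 + 17*k^2 + 2*sqrt(2)*k + 40*k + 20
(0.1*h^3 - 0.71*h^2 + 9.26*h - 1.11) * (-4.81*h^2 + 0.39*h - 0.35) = -0.481*h^5 + 3.4541*h^4 - 44.8525*h^3 + 9.199*h^2 - 3.6739*h + 0.3885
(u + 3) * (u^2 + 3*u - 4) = u^3 + 6*u^2 + 5*u - 12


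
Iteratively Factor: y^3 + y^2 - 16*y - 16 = (y - 4)*(y^2 + 5*y + 4) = (y - 4)*(y + 1)*(y + 4)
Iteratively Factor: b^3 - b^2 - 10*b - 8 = (b + 1)*(b^2 - 2*b - 8) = (b - 4)*(b + 1)*(b + 2)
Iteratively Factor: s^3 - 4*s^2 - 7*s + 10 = (s - 5)*(s^2 + s - 2) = (s - 5)*(s - 1)*(s + 2)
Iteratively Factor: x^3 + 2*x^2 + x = (x)*(x^2 + 2*x + 1) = x*(x + 1)*(x + 1)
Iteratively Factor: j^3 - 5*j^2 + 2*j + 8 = (j - 2)*(j^2 - 3*j - 4) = (j - 4)*(j - 2)*(j + 1)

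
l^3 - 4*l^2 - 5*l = l*(l - 5)*(l + 1)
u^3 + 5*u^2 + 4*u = u*(u + 1)*(u + 4)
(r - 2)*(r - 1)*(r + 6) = r^3 + 3*r^2 - 16*r + 12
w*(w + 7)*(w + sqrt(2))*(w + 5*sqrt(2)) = w^4 + 7*w^3 + 6*sqrt(2)*w^3 + 10*w^2 + 42*sqrt(2)*w^2 + 70*w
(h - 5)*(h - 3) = h^2 - 8*h + 15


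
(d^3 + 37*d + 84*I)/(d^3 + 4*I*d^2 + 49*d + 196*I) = (d + 3*I)/(d + 7*I)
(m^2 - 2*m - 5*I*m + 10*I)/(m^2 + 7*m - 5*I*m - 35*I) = (m - 2)/(m + 7)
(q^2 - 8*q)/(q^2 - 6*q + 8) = q*(q - 8)/(q^2 - 6*q + 8)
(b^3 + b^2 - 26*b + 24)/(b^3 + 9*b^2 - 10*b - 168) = (b - 1)/(b + 7)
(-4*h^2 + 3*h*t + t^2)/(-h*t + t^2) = (4*h + t)/t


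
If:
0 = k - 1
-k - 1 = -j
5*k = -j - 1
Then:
No Solution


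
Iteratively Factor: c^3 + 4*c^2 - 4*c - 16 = (c + 4)*(c^2 - 4) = (c - 2)*(c + 4)*(c + 2)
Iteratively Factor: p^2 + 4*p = (p + 4)*(p)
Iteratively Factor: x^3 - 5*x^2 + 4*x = (x - 4)*(x^2 - x) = (x - 4)*(x - 1)*(x)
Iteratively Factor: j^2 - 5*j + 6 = (j - 2)*(j - 3)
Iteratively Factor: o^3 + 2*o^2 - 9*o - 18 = (o + 2)*(o^2 - 9) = (o + 2)*(o + 3)*(o - 3)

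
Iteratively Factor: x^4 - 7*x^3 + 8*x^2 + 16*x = (x - 4)*(x^3 - 3*x^2 - 4*x) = (x - 4)^2*(x^2 + x) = x*(x - 4)^2*(x + 1)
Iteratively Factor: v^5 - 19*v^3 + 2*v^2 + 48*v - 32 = (v + 4)*(v^4 - 4*v^3 - 3*v^2 + 14*v - 8) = (v - 1)*(v + 4)*(v^3 - 3*v^2 - 6*v + 8) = (v - 4)*(v - 1)*(v + 4)*(v^2 + v - 2) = (v - 4)*(v - 1)^2*(v + 4)*(v + 2)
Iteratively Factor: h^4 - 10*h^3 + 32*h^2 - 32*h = (h)*(h^3 - 10*h^2 + 32*h - 32) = h*(h - 2)*(h^2 - 8*h + 16) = h*(h - 4)*(h - 2)*(h - 4)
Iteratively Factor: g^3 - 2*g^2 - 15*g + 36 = (g - 3)*(g^2 + g - 12) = (g - 3)^2*(g + 4)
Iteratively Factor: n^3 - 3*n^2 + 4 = (n - 2)*(n^2 - n - 2) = (n - 2)^2*(n + 1)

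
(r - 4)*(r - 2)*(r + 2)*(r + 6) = r^4 + 2*r^3 - 28*r^2 - 8*r + 96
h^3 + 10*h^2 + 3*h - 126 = (h - 3)*(h + 6)*(h + 7)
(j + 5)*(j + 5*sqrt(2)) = j^2 + 5*j + 5*sqrt(2)*j + 25*sqrt(2)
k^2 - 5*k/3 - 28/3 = (k - 4)*(k + 7/3)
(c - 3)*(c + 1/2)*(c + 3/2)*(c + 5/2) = c^4 + 3*c^3/2 - 31*c^2/4 - 123*c/8 - 45/8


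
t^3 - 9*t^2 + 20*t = t*(t - 5)*(t - 4)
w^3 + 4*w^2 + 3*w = w*(w + 1)*(w + 3)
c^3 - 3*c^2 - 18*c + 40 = (c - 5)*(c - 2)*(c + 4)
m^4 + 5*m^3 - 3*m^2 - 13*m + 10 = (m - 1)^2*(m + 2)*(m + 5)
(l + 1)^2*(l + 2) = l^3 + 4*l^2 + 5*l + 2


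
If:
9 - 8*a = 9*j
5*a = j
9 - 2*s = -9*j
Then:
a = 9/53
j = 45/53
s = 441/53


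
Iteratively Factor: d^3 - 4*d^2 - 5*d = (d + 1)*(d^2 - 5*d) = (d - 5)*(d + 1)*(d)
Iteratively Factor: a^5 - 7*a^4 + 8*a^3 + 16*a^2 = (a - 4)*(a^4 - 3*a^3 - 4*a^2) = (a - 4)^2*(a^3 + a^2) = a*(a - 4)^2*(a^2 + a) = a^2*(a - 4)^2*(a + 1)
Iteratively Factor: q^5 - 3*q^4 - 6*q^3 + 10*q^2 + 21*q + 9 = (q - 3)*(q^4 - 6*q^2 - 8*q - 3) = (q - 3)*(q + 1)*(q^3 - q^2 - 5*q - 3) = (q - 3)*(q + 1)^2*(q^2 - 2*q - 3) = (q - 3)^2*(q + 1)^2*(q + 1)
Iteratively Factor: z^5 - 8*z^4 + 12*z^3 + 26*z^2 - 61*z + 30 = (z - 1)*(z^4 - 7*z^3 + 5*z^2 + 31*z - 30) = (z - 3)*(z - 1)*(z^3 - 4*z^2 - 7*z + 10) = (z - 3)*(z - 1)^2*(z^2 - 3*z - 10) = (z - 5)*(z - 3)*(z - 1)^2*(z + 2)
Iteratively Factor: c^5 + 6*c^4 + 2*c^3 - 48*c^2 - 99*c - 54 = (c + 1)*(c^4 + 5*c^3 - 3*c^2 - 45*c - 54) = (c - 3)*(c + 1)*(c^3 + 8*c^2 + 21*c + 18) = (c - 3)*(c + 1)*(c + 2)*(c^2 + 6*c + 9) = (c - 3)*(c + 1)*(c + 2)*(c + 3)*(c + 3)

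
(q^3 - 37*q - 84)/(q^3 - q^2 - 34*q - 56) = (q + 3)/(q + 2)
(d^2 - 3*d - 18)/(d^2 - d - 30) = (d + 3)/(d + 5)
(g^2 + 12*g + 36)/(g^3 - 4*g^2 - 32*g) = (g^2 + 12*g + 36)/(g*(g^2 - 4*g - 32))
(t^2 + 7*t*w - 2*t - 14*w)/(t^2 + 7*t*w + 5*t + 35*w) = (t - 2)/(t + 5)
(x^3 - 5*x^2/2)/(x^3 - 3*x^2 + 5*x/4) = 2*x/(2*x - 1)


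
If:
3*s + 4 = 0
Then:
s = -4/3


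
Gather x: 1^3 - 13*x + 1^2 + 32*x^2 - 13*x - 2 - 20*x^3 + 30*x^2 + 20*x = -20*x^3 + 62*x^2 - 6*x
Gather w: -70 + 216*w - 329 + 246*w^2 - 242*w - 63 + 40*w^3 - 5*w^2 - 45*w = 40*w^3 + 241*w^2 - 71*w - 462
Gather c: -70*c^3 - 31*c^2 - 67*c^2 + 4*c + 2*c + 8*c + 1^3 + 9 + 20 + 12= -70*c^3 - 98*c^2 + 14*c + 42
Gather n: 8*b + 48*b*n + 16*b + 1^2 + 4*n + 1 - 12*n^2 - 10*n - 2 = 24*b - 12*n^2 + n*(48*b - 6)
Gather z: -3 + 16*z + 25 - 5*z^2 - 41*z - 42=-5*z^2 - 25*z - 20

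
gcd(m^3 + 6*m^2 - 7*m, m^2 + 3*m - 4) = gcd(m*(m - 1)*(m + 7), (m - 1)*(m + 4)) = m - 1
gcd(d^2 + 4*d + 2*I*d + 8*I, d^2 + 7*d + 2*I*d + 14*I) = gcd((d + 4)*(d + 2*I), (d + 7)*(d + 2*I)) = d + 2*I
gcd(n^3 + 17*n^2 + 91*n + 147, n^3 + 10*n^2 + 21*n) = n^2 + 10*n + 21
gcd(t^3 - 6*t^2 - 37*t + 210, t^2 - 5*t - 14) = t - 7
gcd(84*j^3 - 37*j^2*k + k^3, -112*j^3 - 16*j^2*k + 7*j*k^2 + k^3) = 28*j^2 - 3*j*k - k^2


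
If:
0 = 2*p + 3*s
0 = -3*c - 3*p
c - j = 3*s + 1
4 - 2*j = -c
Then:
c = -2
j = 1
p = 2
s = -4/3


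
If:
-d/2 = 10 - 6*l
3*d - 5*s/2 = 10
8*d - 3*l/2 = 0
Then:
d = 20/63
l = 320/189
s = -76/21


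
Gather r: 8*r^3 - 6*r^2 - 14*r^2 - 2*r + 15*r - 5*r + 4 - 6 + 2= 8*r^3 - 20*r^2 + 8*r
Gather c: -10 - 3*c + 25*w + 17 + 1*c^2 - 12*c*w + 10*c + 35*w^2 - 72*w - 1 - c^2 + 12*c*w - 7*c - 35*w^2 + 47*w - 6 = 0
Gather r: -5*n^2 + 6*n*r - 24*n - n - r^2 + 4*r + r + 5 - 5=-5*n^2 - 25*n - r^2 + r*(6*n + 5)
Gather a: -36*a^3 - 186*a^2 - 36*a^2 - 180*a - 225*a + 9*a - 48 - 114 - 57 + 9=-36*a^3 - 222*a^2 - 396*a - 210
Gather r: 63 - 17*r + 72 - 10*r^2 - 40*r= -10*r^2 - 57*r + 135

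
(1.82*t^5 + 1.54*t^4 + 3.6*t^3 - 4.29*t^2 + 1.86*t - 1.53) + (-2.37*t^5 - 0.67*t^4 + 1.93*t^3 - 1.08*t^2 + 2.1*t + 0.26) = -0.55*t^5 + 0.87*t^4 + 5.53*t^3 - 5.37*t^2 + 3.96*t - 1.27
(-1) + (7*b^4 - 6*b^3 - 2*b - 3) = 7*b^4 - 6*b^3 - 2*b - 4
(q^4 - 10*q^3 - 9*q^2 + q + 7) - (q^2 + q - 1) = q^4 - 10*q^3 - 10*q^2 + 8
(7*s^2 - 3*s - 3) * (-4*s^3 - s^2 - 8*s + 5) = -28*s^5 + 5*s^4 - 41*s^3 + 62*s^2 + 9*s - 15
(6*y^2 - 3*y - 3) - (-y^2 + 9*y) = 7*y^2 - 12*y - 3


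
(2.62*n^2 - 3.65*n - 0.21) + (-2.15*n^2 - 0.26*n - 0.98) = 0.47*n^2 - 3.91*n - 1.19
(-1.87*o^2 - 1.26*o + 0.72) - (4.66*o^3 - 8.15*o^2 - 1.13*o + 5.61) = -4.66*o^3 + 6.28*o^2 - 0.13*o - 4.89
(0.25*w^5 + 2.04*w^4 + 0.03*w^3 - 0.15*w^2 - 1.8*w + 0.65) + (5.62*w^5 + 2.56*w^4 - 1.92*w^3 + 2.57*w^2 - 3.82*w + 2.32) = 5.87*w^5 + 4.6*w^4 - 1.89*w^3 + 2.42*w^2 - 5.62*w + 2.97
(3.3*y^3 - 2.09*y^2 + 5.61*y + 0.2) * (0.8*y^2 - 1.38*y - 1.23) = 2.64*y^5 - 6.226*y^4 + 3.3132*y^3 - 5.0111*y^2 - 7.1763*y - 0.246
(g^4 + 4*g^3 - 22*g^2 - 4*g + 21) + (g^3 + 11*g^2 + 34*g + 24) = g^4 + 5*g^3 - 11*g^2 + 30*g + 45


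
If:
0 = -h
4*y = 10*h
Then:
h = 0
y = 0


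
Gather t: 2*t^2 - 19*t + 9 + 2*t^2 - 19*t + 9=4*t^2 - 38*t + 18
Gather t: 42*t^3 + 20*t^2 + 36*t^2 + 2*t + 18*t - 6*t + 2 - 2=42*t^3 + 56*t^2 + 14*t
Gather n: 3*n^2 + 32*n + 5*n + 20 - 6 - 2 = 3*n^2 + 37*n + 12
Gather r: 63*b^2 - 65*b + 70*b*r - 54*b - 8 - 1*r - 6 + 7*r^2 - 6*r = 63*b^2 - 119*b + 7*r^2 + r*(70*b - 7) - 14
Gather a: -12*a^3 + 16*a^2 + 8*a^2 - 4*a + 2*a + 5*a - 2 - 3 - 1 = -12*a^3 + 24*a^2 + 3*a - 6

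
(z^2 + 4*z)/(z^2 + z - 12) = z/(z - 3)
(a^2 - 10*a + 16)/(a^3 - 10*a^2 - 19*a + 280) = (a - 2)/(a^2 - 2*a - 35)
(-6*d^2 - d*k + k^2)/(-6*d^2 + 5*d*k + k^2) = (-6*d^2 - d*k + k^2)/(-6*d^2 + 5*d*k + k^2)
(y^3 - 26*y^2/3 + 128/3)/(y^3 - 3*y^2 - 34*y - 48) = (y - 8/3)/(y + 3)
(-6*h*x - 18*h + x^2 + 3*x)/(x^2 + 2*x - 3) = (-6*h + x)/(x - 1)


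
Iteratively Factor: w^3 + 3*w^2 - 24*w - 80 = (w + 4)*(w^2 - w - 20) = (w + 4)^2*(w - 5)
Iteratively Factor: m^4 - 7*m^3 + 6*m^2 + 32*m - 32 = (m + 2)*(m^3 - 9*m^2 + 24*m - 16) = (m - 4)*(m + 2)*(m^2 - 5*m + 4) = (m - 4)^2*(m + 2)*(m - 1)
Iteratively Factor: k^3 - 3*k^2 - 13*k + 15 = (k - 5)*(k^2 + 2*k - 3) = (k - 5)*(k - 1)*(k + 3)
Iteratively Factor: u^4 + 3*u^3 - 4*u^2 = (u)*(u^3 + 3*u^2 - 4*u) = u^2*(u^2 + 3*u - 4) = u^2*(u + 4)*(u - 1)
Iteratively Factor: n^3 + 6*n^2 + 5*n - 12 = (n + 4)*(n^2 + 2*n - 3) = (n + 3)*(n + 4)*(n - 1)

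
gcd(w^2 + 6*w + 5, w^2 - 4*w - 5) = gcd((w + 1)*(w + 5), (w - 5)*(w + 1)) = w + 1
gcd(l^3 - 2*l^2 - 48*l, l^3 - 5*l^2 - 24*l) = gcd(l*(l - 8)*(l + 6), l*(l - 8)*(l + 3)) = l^2 - 8*l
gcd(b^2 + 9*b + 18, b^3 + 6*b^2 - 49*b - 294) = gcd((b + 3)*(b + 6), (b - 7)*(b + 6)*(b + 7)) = b + 6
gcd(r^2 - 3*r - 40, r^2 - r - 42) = 1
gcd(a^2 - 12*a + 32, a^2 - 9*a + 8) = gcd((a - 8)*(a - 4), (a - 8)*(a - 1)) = a - 8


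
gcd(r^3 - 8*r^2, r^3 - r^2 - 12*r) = r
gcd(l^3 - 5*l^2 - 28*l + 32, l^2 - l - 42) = 1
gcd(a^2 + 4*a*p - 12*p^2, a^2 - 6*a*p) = 1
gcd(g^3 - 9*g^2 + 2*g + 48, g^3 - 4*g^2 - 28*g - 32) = g^2 - 6*g - 16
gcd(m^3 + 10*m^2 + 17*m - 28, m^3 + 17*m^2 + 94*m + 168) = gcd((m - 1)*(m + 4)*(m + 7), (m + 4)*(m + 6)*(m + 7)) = m^2 + 11*m + 28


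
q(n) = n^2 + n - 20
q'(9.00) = 19.00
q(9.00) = 70.00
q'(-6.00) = -11.00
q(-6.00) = 10.00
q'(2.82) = 6.64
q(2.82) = -9.23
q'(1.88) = 4.76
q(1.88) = -14.59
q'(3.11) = 7.22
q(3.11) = -7.22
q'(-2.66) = -4.32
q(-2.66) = -15.58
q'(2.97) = 6.94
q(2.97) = -8.21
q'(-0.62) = -0.24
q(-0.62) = -20.24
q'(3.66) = 8.32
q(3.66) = -2.94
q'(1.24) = 3.48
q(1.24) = -17.22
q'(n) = 2*n + 1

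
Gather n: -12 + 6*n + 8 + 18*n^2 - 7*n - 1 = 18*n^2 - n - 5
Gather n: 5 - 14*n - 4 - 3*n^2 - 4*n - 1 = -3*n^2 - 18*n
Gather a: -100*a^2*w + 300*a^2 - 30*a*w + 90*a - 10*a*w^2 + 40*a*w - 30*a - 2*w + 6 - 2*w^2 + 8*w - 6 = a^2*(300 - 100*w) + a*(-10*w^2 + 10*w + 60) - 2*w^2 + 6*w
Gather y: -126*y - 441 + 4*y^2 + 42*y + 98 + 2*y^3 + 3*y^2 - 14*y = 2*y^3 + 7*y^2 - 98*y - 343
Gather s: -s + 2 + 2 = 4 - s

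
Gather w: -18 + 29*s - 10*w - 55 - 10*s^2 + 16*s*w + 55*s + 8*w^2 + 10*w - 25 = -10*s^2 + 16*s*w + 84*s + 8*w^2 - 98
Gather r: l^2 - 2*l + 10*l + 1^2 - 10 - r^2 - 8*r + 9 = l^2 + 8*l - r^2 - 8*r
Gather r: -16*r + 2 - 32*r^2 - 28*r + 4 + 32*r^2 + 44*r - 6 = 0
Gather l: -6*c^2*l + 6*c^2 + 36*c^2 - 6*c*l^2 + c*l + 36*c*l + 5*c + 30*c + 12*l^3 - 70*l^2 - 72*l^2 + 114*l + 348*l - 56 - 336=42*c^2 + 35*c + 12*l^3 + l^2*(-6*c - 142) + l*(-6*c^2 + 37*c + 462) - 392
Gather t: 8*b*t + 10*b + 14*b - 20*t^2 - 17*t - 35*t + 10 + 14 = 24*b - 20*t^2 + t*(8*b - 52) + 24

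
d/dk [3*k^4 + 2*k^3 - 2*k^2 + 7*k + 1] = 12*k^3 + 6*k^2 - 4*k + 7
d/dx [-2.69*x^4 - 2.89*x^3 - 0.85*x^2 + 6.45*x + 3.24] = -10.76*x^3 - 8.67*x^2 - 1.7*x + 6.45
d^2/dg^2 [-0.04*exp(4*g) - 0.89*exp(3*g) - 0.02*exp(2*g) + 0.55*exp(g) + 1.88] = (-0.64*exp(3*g) - 8.01*exp(2*g) - 0.08*exp(g) + 0.55)*exp(g)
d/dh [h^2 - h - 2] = 2*h - 1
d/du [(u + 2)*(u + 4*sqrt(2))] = 2*u + 2 + 4*sqrt(2)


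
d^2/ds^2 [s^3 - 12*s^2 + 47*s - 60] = 6*s - 24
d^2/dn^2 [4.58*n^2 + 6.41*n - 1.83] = 9.16000000000000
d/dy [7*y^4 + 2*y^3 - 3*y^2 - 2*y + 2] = 28*y^3 + 6*y^2 - 6*y - 2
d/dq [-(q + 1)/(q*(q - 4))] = (q^2 + 2*q - 4)/(q^2*(q^2 - 8*q + 16))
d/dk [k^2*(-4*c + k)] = k*(-8*c + 3*k)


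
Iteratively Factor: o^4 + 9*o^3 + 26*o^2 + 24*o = (o)*(o^3 + 9*o^2 + 26*o + 24) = o*(o + 4)*(o^2 + 5*o + 6) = o*(o + 2)*(o + 4)*(o + 3)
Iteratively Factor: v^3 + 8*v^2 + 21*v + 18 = (v + 2)*(v^2 + 6*v + 9) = (v + 2)*(v + 3)*(v + 3)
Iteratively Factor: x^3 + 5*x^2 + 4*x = (x + 1)*(x^2 + 4*x) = (x + 1)*(x + 4)*(x)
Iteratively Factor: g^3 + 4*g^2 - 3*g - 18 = (g - 2)*(g^2 + 6*g + 9) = (g - 2)*(g + 3)*(g + 3)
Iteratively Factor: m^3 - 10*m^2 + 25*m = (m - 5)*(m^2 - 5*m) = m*(m - 5)*(m - 5)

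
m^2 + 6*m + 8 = (m + 2)*(m + 4)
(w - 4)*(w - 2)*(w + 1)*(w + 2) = w^4 - 3*w^3 - 8*w^2 + 12*w + 16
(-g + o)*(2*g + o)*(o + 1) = -2*g^2*o - 2*g^2 + g*o^2 + g*o + o^3 + o^2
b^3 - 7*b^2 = b^2*(b - 7)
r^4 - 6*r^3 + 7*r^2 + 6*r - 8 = (r - 4)*(r - 2)*(r - 1)*(r + 1)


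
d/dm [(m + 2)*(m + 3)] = 2*m + 5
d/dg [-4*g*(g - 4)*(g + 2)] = -12*g^2 + 16*g + 32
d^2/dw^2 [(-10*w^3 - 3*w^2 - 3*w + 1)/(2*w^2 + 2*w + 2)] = 18*w*(-w - 1)/(w^6 + 3*w^5 + 6*w^4 + 7*w^3 + 6*w^2 + 3*w + 1)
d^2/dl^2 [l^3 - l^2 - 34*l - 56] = 6*l - 2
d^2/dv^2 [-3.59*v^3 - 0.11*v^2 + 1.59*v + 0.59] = -21.54*v - 0.22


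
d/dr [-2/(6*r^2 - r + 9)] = 2*(12*r - 1)/(6*r^2 - r + 9)^2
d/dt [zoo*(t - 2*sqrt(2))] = zoo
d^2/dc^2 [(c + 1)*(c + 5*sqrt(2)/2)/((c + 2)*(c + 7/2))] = 2*(-36*c^3 + 20*sqrt(2)*c^3 - 168*c^2 + 60*sqrt(2)*c^2 - 168*c - 90*sqrt(2)*c - 305*sqrt(2) + 84)/(8*c^6 + 132*c^5 + 894*c^4 + 3179*c^3 + 6258*c^2 + 6468*c + 2744)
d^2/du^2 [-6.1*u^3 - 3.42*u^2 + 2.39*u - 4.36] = -36.6*u - 6.84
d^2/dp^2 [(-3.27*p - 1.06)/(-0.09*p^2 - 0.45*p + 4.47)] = ((0.18*p + 0.45)*(0.36*p + 0.9)*(3.27*p + 1.06) - (1.7658*p + 3.1338)*(0.09*p^2 + 0.45*p - 4.47))/(0.09*p^2 + 0.45*p - 4.47)^3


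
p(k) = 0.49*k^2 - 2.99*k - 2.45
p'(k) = 0.98*k - 2.99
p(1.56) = -5.92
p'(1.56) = -1.46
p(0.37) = -3.49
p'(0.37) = -2.63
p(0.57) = -4.00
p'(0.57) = -2.43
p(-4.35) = 19.83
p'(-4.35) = -7.25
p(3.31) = -6.98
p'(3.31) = 0.25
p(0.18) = -2.97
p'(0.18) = -2.81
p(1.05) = -5.05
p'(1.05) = -1.96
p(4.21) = -6.35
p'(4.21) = 1.14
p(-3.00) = 10.93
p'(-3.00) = -5.93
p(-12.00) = 103.99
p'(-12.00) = -14.75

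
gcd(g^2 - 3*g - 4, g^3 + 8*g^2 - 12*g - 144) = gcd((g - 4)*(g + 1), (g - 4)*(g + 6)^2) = g - 4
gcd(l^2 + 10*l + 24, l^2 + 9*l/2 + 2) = l + 4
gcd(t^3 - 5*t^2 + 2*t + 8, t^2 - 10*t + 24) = t - 4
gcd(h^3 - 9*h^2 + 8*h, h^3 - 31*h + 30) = h - 1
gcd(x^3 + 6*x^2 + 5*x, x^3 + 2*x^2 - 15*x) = x^2 + 5*x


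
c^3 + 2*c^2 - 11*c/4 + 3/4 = (c - 1/2)^2*(c + 3)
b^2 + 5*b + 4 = (b + 1)*(b + 4)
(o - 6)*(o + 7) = o^2 + o - 42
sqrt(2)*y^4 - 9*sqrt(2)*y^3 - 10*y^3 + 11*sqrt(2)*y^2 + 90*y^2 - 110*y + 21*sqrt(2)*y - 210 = (y - 7)*(y - 3)*(y - 5*sqrt(2))*(sqrt(2)*y + sqrt(2))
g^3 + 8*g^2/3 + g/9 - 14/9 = (g - 2/3)*(g + 1)*(g + 7/3)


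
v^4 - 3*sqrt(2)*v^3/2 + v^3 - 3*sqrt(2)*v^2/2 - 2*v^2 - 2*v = v*(v + 1)*(v - 2*sqrt(2))*(v + sqrt(2)/2)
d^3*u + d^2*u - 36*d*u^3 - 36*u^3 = (d - 6*u)*(d + 6*u)*(d*u + u)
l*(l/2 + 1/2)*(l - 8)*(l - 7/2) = l^4/2 - 21*l^3/4 + 33*l^2/4 + 14*l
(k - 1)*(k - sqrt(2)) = k^2 - sqrt(2)*k - k + sqrt(2)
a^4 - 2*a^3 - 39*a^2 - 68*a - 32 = (a - 8)*(a + 1)^2*(a + 4)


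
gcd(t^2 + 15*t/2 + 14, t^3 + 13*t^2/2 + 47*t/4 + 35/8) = t + 7/2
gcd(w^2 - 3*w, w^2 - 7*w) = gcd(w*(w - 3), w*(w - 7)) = w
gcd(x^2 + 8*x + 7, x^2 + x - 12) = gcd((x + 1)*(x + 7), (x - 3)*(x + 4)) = 1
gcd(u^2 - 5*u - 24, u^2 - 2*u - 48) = u - 8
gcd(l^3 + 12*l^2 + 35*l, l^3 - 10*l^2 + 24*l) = l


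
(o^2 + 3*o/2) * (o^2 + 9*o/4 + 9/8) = o^4 + 15*o^3/4 + 9*o^2/2 + 27*o/16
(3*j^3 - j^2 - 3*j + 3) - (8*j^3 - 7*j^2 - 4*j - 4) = -5*j^3 + 6*j^2 + j + 7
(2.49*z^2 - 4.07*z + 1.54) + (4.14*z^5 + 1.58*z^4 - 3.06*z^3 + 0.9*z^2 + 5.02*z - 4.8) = 4.14*z^5 + 1.58*z^4 - 3.06*z^3 + 3.39*z^2 + 0.949999999999999*z - 3.26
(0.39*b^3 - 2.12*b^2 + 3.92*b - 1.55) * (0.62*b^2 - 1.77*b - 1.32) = 0.2418*b^5 - 2.0047*b^4 + 5.668*b^3 - 5.101*b^2 - 2.4309*b + 2.046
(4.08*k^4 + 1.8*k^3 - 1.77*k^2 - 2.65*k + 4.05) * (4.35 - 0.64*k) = -2.6112*k^5 + 16.596*k^4 + 8.9628*k^3 - 6.0035*k^2 - 14.1195*k + 17.6175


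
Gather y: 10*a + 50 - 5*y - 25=10*a - 5*y + 25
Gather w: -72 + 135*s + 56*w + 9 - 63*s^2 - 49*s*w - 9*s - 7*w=-63*s^2 + 126*s + w*(49 - 49*s) - 63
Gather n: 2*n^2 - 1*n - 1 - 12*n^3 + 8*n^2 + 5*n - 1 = -12*n^3 + 10*n^2 + 4*n - 2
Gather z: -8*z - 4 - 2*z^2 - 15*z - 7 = -2*z^2 - 23*z - 11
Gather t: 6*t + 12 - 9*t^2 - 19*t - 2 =-9*t^2 - 13*t + 10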